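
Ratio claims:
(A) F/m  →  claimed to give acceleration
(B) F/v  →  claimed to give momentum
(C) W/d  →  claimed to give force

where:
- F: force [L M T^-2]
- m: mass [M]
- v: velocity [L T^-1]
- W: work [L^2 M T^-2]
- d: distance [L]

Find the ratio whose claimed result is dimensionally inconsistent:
(B) F/v does not give momentum

(A) F/m: [L T^-2] = acceleration [L T^-2] ✓
(B) F/v: [M T^-1] ≠ momentum [L M T^-1] ✗
(C) W/d: [L M T^-2] = force [L M T^-2] ✓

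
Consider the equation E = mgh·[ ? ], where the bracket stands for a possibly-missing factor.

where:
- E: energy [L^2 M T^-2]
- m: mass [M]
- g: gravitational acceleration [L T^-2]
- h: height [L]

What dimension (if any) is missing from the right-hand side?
Nothing is missing — the bracketed factor must be dimensionless.

E has dimensions [L^2 M T^-2] and mgh already has dimensions [L^2 M T^-2], so E = mgh is dimensionally complete.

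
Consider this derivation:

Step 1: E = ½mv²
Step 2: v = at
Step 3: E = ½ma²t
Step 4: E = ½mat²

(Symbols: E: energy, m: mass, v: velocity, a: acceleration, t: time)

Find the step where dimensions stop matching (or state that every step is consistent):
Step 3

Step 1: E = ½mv² → LHS [L^2 M T^-2], RHS [L^2 M T^-2] ✓
Step 2: v = at → LHS [L T^-1], RHS [L T^-1] ✓
Step 3: E = ½ma²t → LHS [L^2 M T^-2], RHS [L^2 M T^-3] ✗

The first dimensional inconsistency appears in step 3: E = ½ma²t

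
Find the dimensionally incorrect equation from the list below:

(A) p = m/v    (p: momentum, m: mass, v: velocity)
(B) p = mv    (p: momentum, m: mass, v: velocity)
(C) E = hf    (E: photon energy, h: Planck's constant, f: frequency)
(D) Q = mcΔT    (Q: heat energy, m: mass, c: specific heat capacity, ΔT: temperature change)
(A) p = m/v

The equation (A) p = m/v is dimensionally incorrect.

LHS (p): [L M T^-1]
RHS (m/v): [L^-1 M T] ✗

The dimensions do not match. The other three equations balance.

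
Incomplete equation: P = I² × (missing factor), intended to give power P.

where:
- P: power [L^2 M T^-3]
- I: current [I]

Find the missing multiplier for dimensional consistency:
R (resistance), dimensions [I^-2 L^2 M T^-3]

P has dimensions [L^2 M T^-3] and I² has dimensions [I^2].
The missing factor must have dimensions [L^2 M T^-3] / [I^2] = [I^-2 L^2 M T^-3], i.e. resistance (R).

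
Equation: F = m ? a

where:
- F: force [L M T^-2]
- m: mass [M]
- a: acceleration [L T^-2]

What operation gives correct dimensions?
multiplication (×): F = m × a

F [L M T^-2]; m [M]; a [L T^-2].
m × a → [L M T^-2] ✓
m ÷ a → [L^-1 M T^2] ✗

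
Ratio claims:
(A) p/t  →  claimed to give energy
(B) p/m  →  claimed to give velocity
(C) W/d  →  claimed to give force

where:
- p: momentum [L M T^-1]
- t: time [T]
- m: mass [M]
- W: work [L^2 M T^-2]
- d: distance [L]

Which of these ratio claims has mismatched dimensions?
(A) p/t does not give energy

(A) p/t: [L M T^-2] ≠ energy [L^2 M T^-2] ✗
(B) p/m: [L T^-1] = velocity [L T^-1] ✓
(C) W/d: [L M T^-2] = force [L M T^-2] ✓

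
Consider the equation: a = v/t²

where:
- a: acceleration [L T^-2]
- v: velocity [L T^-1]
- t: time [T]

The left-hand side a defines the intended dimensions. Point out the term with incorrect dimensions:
The right-hand side term v/t²

a has dimensions [L T^-2], but v/t² has dimensions [L T^-3], so the term v/t² is dimensionally wrong for a.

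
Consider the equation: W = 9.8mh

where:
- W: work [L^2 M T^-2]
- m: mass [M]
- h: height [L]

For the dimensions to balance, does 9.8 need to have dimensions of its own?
Yes

W has dimensions [L^2 M T^-2], while mh alone has dimensions [L M]. For the equation to balance, the factor 9.8 must carry dimensions [L T^-2] — it is a dimensional constant (a numerical value of a physical quantity with its units suppressed), not a pure number.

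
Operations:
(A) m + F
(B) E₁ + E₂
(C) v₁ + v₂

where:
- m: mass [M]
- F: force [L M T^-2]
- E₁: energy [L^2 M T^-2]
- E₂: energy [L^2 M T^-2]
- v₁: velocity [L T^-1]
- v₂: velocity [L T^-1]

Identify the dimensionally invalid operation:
(A) m + F

(A) m + F: m [M] and F [L M T^-2] — different dimensions cannot be added/subtracted ✗
(B) E₁ + E₂: E₁ [L^2 M T^-2] and E₂ [L^2 M T^-2] — same dimensions ✓
(C) v₁ + v₂: v₁ [L T^-1] and v₂ [L T^-1] — same dimensions ✓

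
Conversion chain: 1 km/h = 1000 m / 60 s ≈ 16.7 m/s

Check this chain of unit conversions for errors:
The chain is incorrect (it contains an error).

Incorrect: 1 h = 3600 s, not 60 s (1 km/h ≈ 0.278 m/s)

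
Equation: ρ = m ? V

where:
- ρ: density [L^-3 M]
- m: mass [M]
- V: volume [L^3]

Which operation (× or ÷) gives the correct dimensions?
division (÷): ρ = m ÷ V

ρ [L^-3 M]; m [M]; V [L^3].
m × V → [L^3 M] ✗
m ÷ V → [L^-3 M] ✓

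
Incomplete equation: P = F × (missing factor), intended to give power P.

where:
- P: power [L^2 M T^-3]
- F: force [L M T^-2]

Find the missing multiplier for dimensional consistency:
v (velocity), dimensions [L T^-1]

P has dimensions [L^2 M T^-3] and F has dimensions [L M T^-2].
The missing factor must have dimensions [L^2 M T^-3] / [L M T^-2] = [L T^-1], i.e. velocity (v).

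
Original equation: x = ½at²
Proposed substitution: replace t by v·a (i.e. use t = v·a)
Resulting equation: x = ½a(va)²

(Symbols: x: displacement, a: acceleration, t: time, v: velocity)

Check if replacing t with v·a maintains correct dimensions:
No

[t] = [T] and [v·a] = [L^2 T^-3]. These differ, so the substitution replaces a quantity by one of different dimensions and the result x = ½a(va)² has LHS [L] vs RHS [L^5 T^-8] — inconsistent.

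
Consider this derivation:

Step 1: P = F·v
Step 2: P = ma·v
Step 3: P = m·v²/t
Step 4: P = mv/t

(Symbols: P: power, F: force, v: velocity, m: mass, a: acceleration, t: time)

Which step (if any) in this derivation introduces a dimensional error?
Step 4

Step 1: P = F·v → LHS [L^2 M T^-3], RHS [L^2 M T^-3] ✓
Step 2: P = ma·v → LHS [L^2 M T^-3], RHS [L^2 M T^-3] ✓
Step 3: P = m·v²/t → LHS [L^2 M T^-3], RHS [L^2 M T^-3] ✓
Step 4: P = mv/t → LHS [L^2 M T^-3], RHS [L M T^-2] ✗

The first dimensional inconsistency appears in step 4: P = mv/t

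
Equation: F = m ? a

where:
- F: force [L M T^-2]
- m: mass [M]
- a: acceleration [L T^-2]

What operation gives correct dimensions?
multiplication (×): F = m × a

F [L M T^-2]; m [M]; a [L T^-2].
m × a → [L M T^-2] ✓
m ÷ a → [L^-1 M T^2] ✗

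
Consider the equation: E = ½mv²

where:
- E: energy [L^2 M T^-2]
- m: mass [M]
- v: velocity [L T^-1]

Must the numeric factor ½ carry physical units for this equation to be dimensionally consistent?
No

E has dimensions [L^2 M T^-2] and mv² already has dimensions [L^2 M T^-2], so the equation balances without ½ contributing any dimensions. ½ is a pure (dimensionless) number; changing or removing it would not affect dimensional consistency.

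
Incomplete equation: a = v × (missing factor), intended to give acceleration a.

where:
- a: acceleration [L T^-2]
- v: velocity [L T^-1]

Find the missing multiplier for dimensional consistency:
1/t (inverse time), dimensions [T^-1]

a has dimensions [L T^-2] and v has dimensions [L T^-1].
The missing factor must have dimensions [L T^-2] / [L T^-1] = [T^-1], i.e. inverse time (1/t).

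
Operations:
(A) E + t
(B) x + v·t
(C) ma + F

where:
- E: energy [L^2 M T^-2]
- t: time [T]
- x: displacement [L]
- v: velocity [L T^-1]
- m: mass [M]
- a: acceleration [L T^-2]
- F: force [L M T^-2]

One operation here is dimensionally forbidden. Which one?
(A) E + t

(A) E + t: E [L^2 M T^-2] and t [T] — different dimensions cannot be added/subtracted ✗
(B) x + v·t: x [L] and v·t [L] — same dimensions ✓
(C) ma + F: ma [L M T^-2] and F [L M T^-2] — same dimensions ✓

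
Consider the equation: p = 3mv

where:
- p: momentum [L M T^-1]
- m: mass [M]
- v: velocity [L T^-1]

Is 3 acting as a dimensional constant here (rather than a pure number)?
No

p has dimensions [L M T^-1] and mv already has dimensions [L M T^-1], so the equation balances without 3 contributing any dimensions. 3 is a pure (dimensionless) number; changing or removing it would not affect dimensional consistency.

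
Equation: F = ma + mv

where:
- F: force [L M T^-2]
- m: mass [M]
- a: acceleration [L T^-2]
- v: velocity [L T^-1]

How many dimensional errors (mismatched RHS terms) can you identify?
1

LHS F: [L M T^-2]
- ma: [L M T^-2] ✓
- mv: [L M T^-1] ✗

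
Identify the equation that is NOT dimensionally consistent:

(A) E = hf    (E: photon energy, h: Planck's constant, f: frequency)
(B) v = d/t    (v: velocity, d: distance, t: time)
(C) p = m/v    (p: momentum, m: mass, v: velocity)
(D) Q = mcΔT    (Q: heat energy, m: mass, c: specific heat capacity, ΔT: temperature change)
(C) p = m/v

The equation (C) p = m/v is dimensionally incorrect.

LHS (p): [L M T^-1]
RHS (m/v): [L^-1 M T] ✗

The dimensions do not match. The other three equations balance.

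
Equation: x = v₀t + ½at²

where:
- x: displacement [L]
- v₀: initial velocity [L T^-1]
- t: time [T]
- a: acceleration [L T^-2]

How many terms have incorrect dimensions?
0

LHS x: [L]
- v₀t: [L] ✓
- ½at²: [L] ✓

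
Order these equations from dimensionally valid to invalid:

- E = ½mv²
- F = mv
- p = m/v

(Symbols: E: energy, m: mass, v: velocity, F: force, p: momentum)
Dimensionally correct: E = ½mv²
Dimensionally incorrect: F = mv, p = m/v
Ordered (correct first, then incorrect): E = ½mv², F = mv, p = m/v

- E = ½mv²: LHS [L^2 M T^-2], RHS [L^2 M T^-2] → correct ✓
- F = mv: LHS [L M T^-2], RHS [L M T^-1] → incorrect ✗
- p = m/v: LHS [L M T^-1], RHS [L^-1 M T] → incorrect ✗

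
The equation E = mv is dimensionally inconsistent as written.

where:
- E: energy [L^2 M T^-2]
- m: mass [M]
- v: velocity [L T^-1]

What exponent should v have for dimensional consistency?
The exponent of v should be 2: E = mv^2

The LHS E has dimensions [L^2 M T^-2]; v has dimensions [L T^-1].
As written, the RHS mv (exponent 1 on v) has dimensions [L M T^-1], which does not match.
With exponent 2, the RHS mv^2 has dimensions [L^2 M T^-2], matching the LHS.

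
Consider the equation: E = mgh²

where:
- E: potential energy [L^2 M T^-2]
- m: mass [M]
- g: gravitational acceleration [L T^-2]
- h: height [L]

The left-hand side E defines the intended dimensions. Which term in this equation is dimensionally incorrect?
The right-hand side term mgh²

E has dimensions [L^2 M T^-2], but mgh² has dimensions [L^3 M T^-2], so the term mgh² is dimensionally wrong for E.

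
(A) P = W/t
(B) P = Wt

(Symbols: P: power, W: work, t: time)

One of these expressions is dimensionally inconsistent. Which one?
(B)

(A) P = W/t: LHS [L^2 M T^-3], RHS [L^2 M T^-3] ✓
(B) P = Wt: LHS [L^2 M T^-3], RHS [L^2 M T^-1] ✗

Expression (B) P = Wt is dimensionally incorrect.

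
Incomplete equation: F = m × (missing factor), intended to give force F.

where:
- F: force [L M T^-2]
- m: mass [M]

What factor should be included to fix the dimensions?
a (acceleration), dimensions [L T^-2]

F has dimensions [L M T^-2] and m has dimensions [M].
The missing factor must have dimensions [L M T^-2] / [M] = [L T^-2], i.e. acceleration (a).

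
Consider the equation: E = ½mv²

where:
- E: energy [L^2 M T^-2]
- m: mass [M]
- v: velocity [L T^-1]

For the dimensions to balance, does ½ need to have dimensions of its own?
No

E has dimensions [L^2 M T^-2] and mv² already has dimensions [L^2 M T^-2], so the equation balances without ½ contributing any dimensions. ½ is a pure (dimensionless) number; changing or removing it would not affect dimensional consistency.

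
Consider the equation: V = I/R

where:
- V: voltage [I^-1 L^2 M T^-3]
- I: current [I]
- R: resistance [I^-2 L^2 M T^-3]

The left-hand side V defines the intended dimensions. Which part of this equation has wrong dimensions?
The right-hand side term I/R

V has dimensions [I^-1 L^2 M T^-3], but I/R has dimensions [I^3 L^-2 M^-1 T^3], so the term I/R is dimensionally wrong for V.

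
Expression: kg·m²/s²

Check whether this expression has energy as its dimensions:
Yes

The expression kg·m²/s² has dimensions [L^2 M T^-2], which is exactly energy [L^2 M T^-2].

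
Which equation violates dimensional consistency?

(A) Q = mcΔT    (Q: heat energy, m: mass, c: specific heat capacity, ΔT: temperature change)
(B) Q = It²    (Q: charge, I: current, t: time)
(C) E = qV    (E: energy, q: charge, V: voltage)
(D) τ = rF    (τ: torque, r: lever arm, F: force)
(B) Q = It²

The equation (B) Q = It² is dimensionally incorrect.

LHS (Q): [I T]
RHS (It²): [I T^2] ✗

The dimensions do not match. The other three equations balance.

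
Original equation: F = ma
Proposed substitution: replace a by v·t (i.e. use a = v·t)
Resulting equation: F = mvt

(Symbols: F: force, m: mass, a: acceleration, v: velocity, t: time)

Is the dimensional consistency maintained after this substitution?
No

[a] = [L T^-2] and [v·t] = [L]. These differ, so the substitution replaces a quantity by one of different dimensions and the result F = mvt has LHS [L M T^-2] vs RHS [L M] — inconsistent.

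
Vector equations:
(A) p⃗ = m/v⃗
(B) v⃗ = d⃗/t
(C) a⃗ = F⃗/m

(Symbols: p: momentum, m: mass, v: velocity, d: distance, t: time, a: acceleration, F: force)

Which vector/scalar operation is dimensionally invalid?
(A) p⃗ = m/v⃗

(A) p⃗ = m/v⃗: LHS [L M T^-1], RHS [L^-1 M T] ✗ — momentum is mass times velocity; should be mv⃗ (and division by a vector is undefined)
(B) v⃗ = d⃗/t: LHS [L T^-1], RHS [L T^-1] ✓ — displacement (vector) divided by time (scalar)
(C) a⃗ = F⃗/m: LHS [L T^-2], RHS [L T^-2] ✓ — force (vector) divided by mass (scalar)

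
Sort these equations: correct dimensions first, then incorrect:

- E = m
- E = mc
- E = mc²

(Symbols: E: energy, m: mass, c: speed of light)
Dimensionally correct: E = mc²
Dimensionally incorrect: E = m, E = mc
Ordered (correct first, then incorrect): E = mc², E = m, E = mc

- E = m: LHS [L^2 M T^-2], RHS [M] → incorrect ✗
- E = mc: LHS [L^2 M T^-2], RHS [L M T^-1] → incorrect ✗
- E = mc²: LHS [L^2 M T^-2], RHS [L^2 M T^-2] → correct ✓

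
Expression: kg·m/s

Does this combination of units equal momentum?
Yes

The expression kg·m/s has dimensions [L M T^-1], which is exactly momentum [L M T^-1].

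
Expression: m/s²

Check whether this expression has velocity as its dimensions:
No

The expression m/s² has dimensions [L T^-2], but velocity has dimensions [L T^-1].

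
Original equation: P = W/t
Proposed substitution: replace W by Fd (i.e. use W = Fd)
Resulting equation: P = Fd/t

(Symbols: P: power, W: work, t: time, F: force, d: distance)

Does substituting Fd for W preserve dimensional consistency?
Yes

[W] = [L^2 M T^-2] and [Fd] = [L^2 M T^-2]. These match, so the substitution replaces a quantity by one of the same dimensions and the result P = Fd/t has LHS [L^2 M T^-3] vs RHS [L^2 M T^-3] — still consistent.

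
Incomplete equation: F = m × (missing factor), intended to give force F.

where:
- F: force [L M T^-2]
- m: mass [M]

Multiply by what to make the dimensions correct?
a (acceleration), dimensions [L T^-2]

F has dimensions [L M T^-2] and m has dimensions [M].
The missing factor must have dimensions [L M T^-2] / [M] = [L T^-2], i.e. acceleration (a).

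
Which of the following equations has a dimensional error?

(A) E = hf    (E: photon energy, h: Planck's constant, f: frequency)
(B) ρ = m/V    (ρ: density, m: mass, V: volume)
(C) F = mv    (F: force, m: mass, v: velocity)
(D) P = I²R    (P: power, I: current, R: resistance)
(C) F = mv

The equation (C) F = mv is dimensionally incorrect.

LHS (F): [L M T^-2]
RHS (mv): [L M T^-1] ✗

The dimensions do not match. The other three equations balance.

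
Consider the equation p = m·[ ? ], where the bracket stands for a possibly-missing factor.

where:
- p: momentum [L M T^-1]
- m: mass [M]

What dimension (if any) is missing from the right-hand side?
[L T^-1] — velocity (e.g. v)

p has dimensions [L M T^-1]; m has dimensions [M].
The bracketed factor must supply [L M T^-1] / [M] = [L T^-1].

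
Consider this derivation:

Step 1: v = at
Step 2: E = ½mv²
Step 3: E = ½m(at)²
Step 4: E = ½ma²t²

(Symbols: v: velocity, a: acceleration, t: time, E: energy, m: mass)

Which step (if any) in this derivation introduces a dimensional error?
No step introduces an error — all steps are dimensionally consistent.

Step 1: v = at → LHS [L T^-1], RHS [L T^-1] ✓
Step 2: E = ½mv² → LHS [L^2 M T^-2], RHS [L^2 M T^-2] ✓
Step 3: E = ½m(at)² → LHS [L^2 M T^-2], RHS [L^2 M T^-2] ✓
Step 4: E = ½ma²t² → LHS [L^2 M T^-2], RHS [L^2 M T^-2] ✓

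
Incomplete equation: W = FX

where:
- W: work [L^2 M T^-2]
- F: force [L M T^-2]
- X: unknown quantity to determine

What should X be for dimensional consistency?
X = d (distance), dimensions [L]

W has dimensions [L^2 M T^-2]; the rest of the RHS (F) has dimensions [L M T^-2].
So X must have dimensions [L] — X = d (distance).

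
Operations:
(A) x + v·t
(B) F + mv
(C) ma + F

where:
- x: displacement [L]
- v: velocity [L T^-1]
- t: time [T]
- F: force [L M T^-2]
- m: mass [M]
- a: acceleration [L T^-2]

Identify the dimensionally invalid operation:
(B) F + mv

(A) x + v·t: x [L] and v·t [L] — same dimensions ✓
(B) F + mv: F [L M T^-2] and mv [L M T^-1] — different dimensions cannot be added/subtracted ✗
(C) ma + F: ma [L M T^-2] and F [L M T^-2] — same dimensions ✓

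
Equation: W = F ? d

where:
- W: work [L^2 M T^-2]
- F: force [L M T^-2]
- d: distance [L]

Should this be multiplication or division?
multiplication (×): W = F × d

W [L^2 M T^-2]; F [L M T^-2]; d [L].
F × d → [L^2 M T^-2] ✓
F ÷ d → [M T^-2] ✗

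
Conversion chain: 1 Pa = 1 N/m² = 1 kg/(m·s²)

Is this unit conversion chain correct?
The chain is correct (no errors).

Correct: Pascal is Newton per square meter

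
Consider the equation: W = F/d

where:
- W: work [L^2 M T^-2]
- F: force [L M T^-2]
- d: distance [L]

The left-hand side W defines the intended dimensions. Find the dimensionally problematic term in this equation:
The right-hand side term F/d

W has dimensions [L^2 M T^-2], but F/d has dimensions [M T^-2], so the term F/d is dimensionally wrong for W.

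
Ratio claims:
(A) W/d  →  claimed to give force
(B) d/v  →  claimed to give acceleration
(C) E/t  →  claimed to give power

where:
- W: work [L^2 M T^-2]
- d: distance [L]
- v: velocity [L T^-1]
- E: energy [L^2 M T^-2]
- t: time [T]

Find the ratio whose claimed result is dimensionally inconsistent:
(B) d/v does not give acceleration

(A) W/d: [L M T^-2] = force [L M T^-2] ✓
(B) d/v: [T] ≠ acceleration [L T^-2] ✗
(C) E/t: [L^2 M T^-3] = power [L^2 M T^-3] ✓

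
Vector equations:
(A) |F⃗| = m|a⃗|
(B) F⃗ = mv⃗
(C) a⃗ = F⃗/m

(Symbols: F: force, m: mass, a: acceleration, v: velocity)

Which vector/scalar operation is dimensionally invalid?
(B) F⃗ = mv⃗

(A) |F⃗| = m|a⃗|: LHS [L M T^-2], RHS [L M T^-2] ✓ — magnitudes of vectors are scalars
(B) F⃗ = mv⃗: LHS [L M T^-2], RHS [L M T^-1] ✗ — mass times velocity is momentum, not force; should be ma⃗
(C) a⃗ = F⃗/m: LHS [L T^-2], RHS [L T^-2] ✓ — force (vector) divided by mass (scalar)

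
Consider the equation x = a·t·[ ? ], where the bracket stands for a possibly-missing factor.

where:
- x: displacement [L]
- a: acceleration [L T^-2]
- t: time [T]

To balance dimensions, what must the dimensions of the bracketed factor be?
[T] — time (e.g. t)

x has dimensions [L]; a·t has dimensions [L T^-1].
The bracketed factor must supply [L] / [L T^-1] = [T].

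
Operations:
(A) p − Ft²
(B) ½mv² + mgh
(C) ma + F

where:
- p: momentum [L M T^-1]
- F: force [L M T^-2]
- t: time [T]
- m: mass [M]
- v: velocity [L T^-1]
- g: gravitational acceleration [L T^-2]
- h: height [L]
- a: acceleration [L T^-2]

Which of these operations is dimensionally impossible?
(A) p − Ft²

(A) p − Ft²: p [L M T^-1] and Ft² [L M] — different dimensions cannot be added/subtracted ✗
(B) ½mv² + mgh: ½mv² [L^2 M T^-2] and mgh [L^2 M T^-2] — same dimensions ✓
(C) ma + F: ma [L M T^-2] and F [L M T^-2] — same dimensions ✓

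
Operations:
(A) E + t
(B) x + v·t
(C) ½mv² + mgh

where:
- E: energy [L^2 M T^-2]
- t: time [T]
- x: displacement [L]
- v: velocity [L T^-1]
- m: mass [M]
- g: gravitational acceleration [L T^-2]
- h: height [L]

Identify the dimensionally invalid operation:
(A) E + t

(A) E + t: E [L^2 M T^-2] and t [T] — different dimensions cannot be added/subtracted ✗
(B) x + v·t: x [L] and v·t [L] — same dimensions ✓
(C) ½mv² + mgh: ½mv² [L^2 M T^-2] and mgh [L^2 M T^-2] — same dimensions ✓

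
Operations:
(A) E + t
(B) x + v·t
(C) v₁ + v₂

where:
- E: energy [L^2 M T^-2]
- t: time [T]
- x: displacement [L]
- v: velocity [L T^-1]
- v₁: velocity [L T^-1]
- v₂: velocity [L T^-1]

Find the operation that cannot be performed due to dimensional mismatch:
(A) E + t

(A) E + t: E [L^2 M T^-2] and t [T] — different dimensions cannot be added/subtracted ✗
(B) x + v·t: x [L] and v·t [L] — same dimensions ✓
(C) v₁ + v₂: v₁ [L T^-1] and v₂ [L T^-1] — same dimensions ✓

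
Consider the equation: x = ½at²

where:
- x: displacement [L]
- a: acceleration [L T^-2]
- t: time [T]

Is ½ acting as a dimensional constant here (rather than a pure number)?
No

x has dimensions [L] and at² already has dimensions [L], so the equation balances without ½ contributing any dimensions. ½ is a pure (dimensionless) number; changing or removing it would not affect dimensional consistency.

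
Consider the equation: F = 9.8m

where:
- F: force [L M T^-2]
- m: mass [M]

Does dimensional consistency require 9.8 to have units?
Yes

F has dimensions [L M T^-2], while m alone has dimensions [M]. For the equation to balance, the factor 9.8 must carry dimensions [L T^-2] — it is a dimensional constant (a numerical value of a physical quantity with its units suppressed), not a pure number.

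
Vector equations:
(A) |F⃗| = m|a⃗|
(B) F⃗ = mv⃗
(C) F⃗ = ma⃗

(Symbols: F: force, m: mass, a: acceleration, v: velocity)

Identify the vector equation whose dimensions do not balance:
(B) F⃗ = mv⃗

(A) |F⃗| = m|a⃗|: LHS [L M T^-2], RHS [L M T^-2] ✓ — magnitudes of vectors are scalars
(B) F⃗ = mv⃗: LHS [L M T^-2], RHS [L M T^-1] ✗ — mass times velocity is momentum, not force; should be ma⃗
(C) F⃗ = ma⃗: LHS [L M T^-2], RHS [L M T^-2] ✓ — Force and acceleration are vectors, mass is a scalar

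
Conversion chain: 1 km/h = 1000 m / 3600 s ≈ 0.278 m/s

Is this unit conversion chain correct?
The chain is correct (no errors).

Correct: 1 km = 1000 m, 1 h = 3600 s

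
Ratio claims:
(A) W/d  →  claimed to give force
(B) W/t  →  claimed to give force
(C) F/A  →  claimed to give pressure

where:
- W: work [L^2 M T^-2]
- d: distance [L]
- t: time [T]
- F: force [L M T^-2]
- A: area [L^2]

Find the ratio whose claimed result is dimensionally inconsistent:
(B) W/t does not give force

(A) W/d: [L M T^-2] = force [L M T^-2] ✓
(B) W/t: [L^2 M T^-3] ≠ force [L M T^-2] ✗
(C) F/A: [L^-1 M T^-2] = pressure [L^-1 M T^-2] ✓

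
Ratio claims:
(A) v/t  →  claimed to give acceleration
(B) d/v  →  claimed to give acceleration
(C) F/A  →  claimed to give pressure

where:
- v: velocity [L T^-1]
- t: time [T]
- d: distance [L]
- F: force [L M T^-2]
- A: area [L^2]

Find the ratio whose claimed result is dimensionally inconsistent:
(B) d/v does not give acceleration

(A) v/t: [L T^-2] = acceleration [L T^-2] ✓
(B) d/v: [T] ≠ acceleration [L T^-2] ✗
(C) F/A: [L^-1 M T^-2] = pressure [L^-1 M T^-2] ✓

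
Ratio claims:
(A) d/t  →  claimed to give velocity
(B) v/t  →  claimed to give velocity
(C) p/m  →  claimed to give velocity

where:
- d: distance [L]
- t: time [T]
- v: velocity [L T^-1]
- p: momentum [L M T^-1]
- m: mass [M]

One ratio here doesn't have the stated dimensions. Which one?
(B) v/t does not give velocity

(A) d/t: [L T^-1] = velocity [L T^-1] ✓
(B) v/t: [L T^-2] ≠ velocity [L T^-1] ✗
(C) p/m: [L T^-1] = velocity [L T^-1] ✓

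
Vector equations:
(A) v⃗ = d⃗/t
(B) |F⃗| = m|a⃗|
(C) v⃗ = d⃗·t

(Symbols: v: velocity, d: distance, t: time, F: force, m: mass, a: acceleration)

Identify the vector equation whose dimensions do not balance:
(C) v⃗ = d⃗·t

(A) v⃗ = d⃗/t: LHS [L T^-1], RHS [L T^-1] ✓ — displacement (vector) divided by time (scalar)
(B) |F⃗| = m|a⃗|: LHS [L M T^-2], RHS [L M T^-2] ✓ — magnitudes of vectors are scalars
(C) v⃗ = d⃗·t: LHS [L T^-1], RHS [L T] ✗ — velocity is displacement per time; should be d⃗/t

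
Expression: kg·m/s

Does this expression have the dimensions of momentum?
Yes

The expression kg·m/s has dimensions [L M T^-1], which is exactly momentum [L M T^-1].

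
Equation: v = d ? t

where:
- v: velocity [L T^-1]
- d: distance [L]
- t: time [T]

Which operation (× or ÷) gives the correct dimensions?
division (÷): v = d ÷ t

v [L T^-1]; d [L]; t [T].
d × t → [L T] ✗
d ÷ t → [L T^-1] ✓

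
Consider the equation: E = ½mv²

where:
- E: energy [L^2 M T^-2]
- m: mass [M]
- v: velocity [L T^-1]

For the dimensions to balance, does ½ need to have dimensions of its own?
No

E has dimensions [L^2 M T^-2] and mv² already has dimensions [L^2 M T^-2], so the equation balances without ½ contributing any dimensions. ½ is a pure (dimensionless) number; changing or removing it would not affect dimensional consistency.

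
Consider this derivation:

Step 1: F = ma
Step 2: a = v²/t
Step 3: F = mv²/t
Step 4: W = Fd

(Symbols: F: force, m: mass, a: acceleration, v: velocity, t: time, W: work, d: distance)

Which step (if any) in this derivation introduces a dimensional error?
Step 2

Step 1: F = ma → LHS [L M T^-2], RHS [L M T^-2] ✓
Step 2: a = v²/t → LHS [L T^-2], RHS [L^2 T^-3] ✗

The first dimensional inconsistency appears in step 2: a = v²/t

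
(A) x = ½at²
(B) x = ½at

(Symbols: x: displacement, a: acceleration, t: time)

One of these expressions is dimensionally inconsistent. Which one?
(B)

(A) x = ½at²: LHS [L], RHS [L] ✓
(B) x = ½at: LHS [L], RHS [L T^-1] ✗

Expression (B) x = ½at is dimensionally incorrect.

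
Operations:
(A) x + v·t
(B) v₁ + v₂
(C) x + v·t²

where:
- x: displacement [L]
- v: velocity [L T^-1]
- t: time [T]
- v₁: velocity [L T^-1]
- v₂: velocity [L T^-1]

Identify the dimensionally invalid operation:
(C) x + v·t²

(A) x + v·t: x [L] and v·t [L] — same dimensions ✓
(B) v₁ + v₂: v₁ [L T^-1] and v₂ [L T^-1] — same dimensions ✓
(C) x + v·t²: x [L] and v·t² [L T] — different dimensions cannot be added/subtracted ✗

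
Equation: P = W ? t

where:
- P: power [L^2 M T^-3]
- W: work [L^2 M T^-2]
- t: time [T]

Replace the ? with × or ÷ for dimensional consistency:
division (÷): P = W ÷ t

P [L^2 M T^-3]; W [L^2 M T^-2]; t [T].
W × t → [L^2 M T^-1] ✗
W ÷ t → [L^2 M T^-3] ✓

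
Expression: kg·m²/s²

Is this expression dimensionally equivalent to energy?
Yes

The expression kg·m²/s² has dimensions [L^2 M T^-2], which is exactly energy [L^2 M T^-2].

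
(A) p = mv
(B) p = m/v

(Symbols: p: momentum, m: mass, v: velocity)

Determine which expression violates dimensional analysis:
(B)

(A) p = mv: LHS [L M T^-1], RHS [L M T^-1] ✓
(B) p = m/v: LHS [L M T^-1], RHS [L^-1 M T] ✗

Expression (B) p = m/v is dimensionally incorrect.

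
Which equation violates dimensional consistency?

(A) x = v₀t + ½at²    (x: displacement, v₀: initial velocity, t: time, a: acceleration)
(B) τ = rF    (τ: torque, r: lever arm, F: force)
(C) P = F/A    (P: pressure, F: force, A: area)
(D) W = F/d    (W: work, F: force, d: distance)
(D) W = F/d

The equation (D) W = F/d is dimensionally incorrect.

LHS (W): [L^2 M T^-2]
RHS (F/d): [M T^-2] ✗

The dimensions do not match. The other three equations balance.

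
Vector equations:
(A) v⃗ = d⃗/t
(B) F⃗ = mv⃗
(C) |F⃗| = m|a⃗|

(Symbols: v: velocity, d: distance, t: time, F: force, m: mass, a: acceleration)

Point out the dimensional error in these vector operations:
(B) F⃗ = mv⃗

(A) v⃗ = d⃗/t: LHS [L T^-1], RHS [L T^-1] ✓ — displacement (vector) divided by time (scalar)
(B) F⃗ = mv⃗: LHS [L M T^-2], RHS [L M T^-1] ✗ — mass times velocity is momentum, not force; should be ma⃗
(C) |F⃗| = m|a⃗|: LHS [L M T^-2], RHS [L M T^-2] ✓ — magnitudes of vectors are scalars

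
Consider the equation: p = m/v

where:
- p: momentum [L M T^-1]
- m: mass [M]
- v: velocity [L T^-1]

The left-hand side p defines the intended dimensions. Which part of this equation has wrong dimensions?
The right-hand side term m/v

p has dimensions [L M T^-1], but m/v has dimensions [L^-1 M T], so the term m/v is dimensionally wrong for p.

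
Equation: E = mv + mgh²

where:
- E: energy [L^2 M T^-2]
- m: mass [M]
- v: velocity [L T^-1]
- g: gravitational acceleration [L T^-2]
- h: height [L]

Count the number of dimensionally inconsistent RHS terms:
2

LHS E: [L^2 M T^-2]
- mv: [L M T^-1] ✗
- mgh²: [L^3 M T^-2] ✗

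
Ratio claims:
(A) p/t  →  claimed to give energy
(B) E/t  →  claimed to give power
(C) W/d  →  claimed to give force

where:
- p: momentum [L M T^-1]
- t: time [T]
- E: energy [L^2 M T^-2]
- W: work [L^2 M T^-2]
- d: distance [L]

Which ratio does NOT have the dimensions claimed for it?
(A) p/t does not give energy

(A) p/t: [L M T^-2] ≠ energy [L^2 M T^-2] ✗
(B) E/t: [L^2 M T^-3] = power [L^2 M T^-3] ✓
(C) W/d: [L M T^-2] = force [L M T^-2] ✓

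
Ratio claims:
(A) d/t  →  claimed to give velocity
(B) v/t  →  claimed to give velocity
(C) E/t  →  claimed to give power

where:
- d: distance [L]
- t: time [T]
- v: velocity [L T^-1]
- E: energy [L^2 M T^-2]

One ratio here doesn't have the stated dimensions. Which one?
(B) v/t does not give velocity

(A) d/t: [L T^-1] = velocity [L T^-1] ✓
(B) v/t: [L T^-2] ≠ velocity [L T^-1] ✗
(C) E/t: [L^2 M T^-3] = power [L^2 M T^-3] ✓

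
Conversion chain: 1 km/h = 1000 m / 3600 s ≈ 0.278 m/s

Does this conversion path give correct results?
The chain is correct (no errors).

Correct: 1 km = 1000 m, 1 h = 3600 s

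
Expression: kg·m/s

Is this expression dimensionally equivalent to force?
No

The expression kg·m/s has dimensions [L M T^-1], but force has dimensions [L M T^-2].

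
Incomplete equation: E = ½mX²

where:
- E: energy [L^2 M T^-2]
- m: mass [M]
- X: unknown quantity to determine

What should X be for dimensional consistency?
X = v (velocity), dimensions [L T^-1]

E has dimensions [L^2 M T^-2]; the rest of the RHS (½m) has dimensions [M].
So X² must have dimensions [L^2 T^-2], i.e. X has dimensions [L T^-1] — X = v (velocity).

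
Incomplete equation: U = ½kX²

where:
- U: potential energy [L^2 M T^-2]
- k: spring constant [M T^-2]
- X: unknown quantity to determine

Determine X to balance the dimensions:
X = x (displacement), dimensions [L]

U has dimensions [L^2 M T^-2]; the rest of the RHS (½k) has dimensions [M T^-2].
So X² must have dimensions [L^2], i.e. X has dimensions [L] — X = x (displacement).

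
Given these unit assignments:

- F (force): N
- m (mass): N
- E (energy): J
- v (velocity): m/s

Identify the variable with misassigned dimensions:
m

The variable m (mass) should have units kg, not N.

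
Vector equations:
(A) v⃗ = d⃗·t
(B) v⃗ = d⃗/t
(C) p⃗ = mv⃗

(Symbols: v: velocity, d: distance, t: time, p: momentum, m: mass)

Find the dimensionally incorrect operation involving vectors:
(A) v⃗ = d⃗·t

(A) v⃗ = d⃗·t: LHS [L T^-1], RHS [L T] ✗ — velocity is displacement per time; should be d⃗/t
(B) v⃗ = d⃗/t: LHS [L T^-1], RHS [L T^-1] ✓ — displacement (vector) divided by time (scalar)
(C) p⃗ = mv⃗: LHS [L M T^-1], RHS [L M T^-1] ✓ — mass (scalar) times velocity (vector)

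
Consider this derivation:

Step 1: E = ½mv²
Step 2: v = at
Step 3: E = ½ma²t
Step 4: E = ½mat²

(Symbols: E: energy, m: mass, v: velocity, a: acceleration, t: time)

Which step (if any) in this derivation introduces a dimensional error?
Step 3

Step 1: E = ½mv² → LHS [L^2 M T^-2], RHS [L^2 M T^-2] ✓
Step 2: v = at → LHS [L T^-1], RHS [L T^-1] ✓
Step 3: E = ½ma²t → LHS [L^2 M T^-2], RHS [L^2 M T^-3] ✗

The first dimensional inconsistency appears in step 3: E = ½ma²t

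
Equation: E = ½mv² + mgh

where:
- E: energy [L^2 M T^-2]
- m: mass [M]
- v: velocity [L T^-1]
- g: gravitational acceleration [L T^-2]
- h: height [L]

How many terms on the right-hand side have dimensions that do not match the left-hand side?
0

LHS E: [L^2 M T^-2]
- ½mv²: [L^2 M T^-2] ✓
- mgh: [L^2 M T^-2] ✓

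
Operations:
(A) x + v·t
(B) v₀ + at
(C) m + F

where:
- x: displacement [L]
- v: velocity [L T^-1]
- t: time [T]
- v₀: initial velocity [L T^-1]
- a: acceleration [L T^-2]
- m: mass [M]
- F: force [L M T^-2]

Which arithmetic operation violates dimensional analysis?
(C) m + F

(A) x + v·t: x [L] and v·t [L] — same dimensions ✓
(B) v₀ + at: v₀ [L T^-1] and at [L T^-1] — same dimensions ✓
(C) m + F: m [M] and F [L M T^-2] — different dimensions cannot be added/subtracted ✗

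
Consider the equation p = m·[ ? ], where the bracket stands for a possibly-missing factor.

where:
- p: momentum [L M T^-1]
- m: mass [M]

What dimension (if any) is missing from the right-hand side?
[L T^-1] — velocity (e.g. v)

p has dimensions [L M T^-1]; m has dimensions [M].
The bracketed factor must supply [L M T^-1] / [M] = [L T^-1].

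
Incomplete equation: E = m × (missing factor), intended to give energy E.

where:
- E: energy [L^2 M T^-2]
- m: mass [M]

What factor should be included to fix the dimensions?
v² (velocity squared), dimensions [L^2 T^-2]

E has dimensions [L^2 M T^-2] and m has dimensions [M].
The missing factor must have dimensions [L^2 M T^-2] / [M] = [L^2 T^-2], i.e. velocity squared (v²).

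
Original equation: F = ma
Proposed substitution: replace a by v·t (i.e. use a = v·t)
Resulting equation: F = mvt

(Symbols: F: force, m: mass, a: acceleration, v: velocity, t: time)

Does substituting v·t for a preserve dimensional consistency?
No

[a] = [L T^-2] and [v·t] = [L]. These differ, so the substitution replaces a quantity by one of different dimensions and the result F = mvt has LHS [L M T^-2] vs RHS [L M] — inconsistent.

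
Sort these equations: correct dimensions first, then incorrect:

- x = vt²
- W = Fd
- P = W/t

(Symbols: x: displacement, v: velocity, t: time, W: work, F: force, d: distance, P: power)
Dimensionally correct: W = Fd, P = W/t
Dimensionally incorrect: x = vt²
Ordered (correct first, then incorrect): W = Fd, P = W/t, x = vt²

- x = vt²: LHS [L], RHS [L T] → incorrect ✗
- W = Fd: LHS [L^2 M T^-2], RHS [L^2 M T^-2] → correct ✓
- P = W/t: LHS [L^2 M T^-3], RHS [L^2 M T^-3] → correct ✓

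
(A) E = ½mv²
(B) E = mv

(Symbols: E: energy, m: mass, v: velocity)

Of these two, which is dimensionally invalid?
(B)

(A) E = ½mv²: LHS [L^2 M T^-2], RHS [L^2 M T^-2] ✓
(B) E = mv: LHS [L^2 M T^-2], RHS [L M T^-1] ✗

Expression (B) E = mv is dimensionally incorrect.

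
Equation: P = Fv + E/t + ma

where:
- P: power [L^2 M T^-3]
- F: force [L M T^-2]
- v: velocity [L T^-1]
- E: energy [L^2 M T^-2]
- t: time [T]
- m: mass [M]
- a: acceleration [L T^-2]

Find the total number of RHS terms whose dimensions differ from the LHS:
1

LHS P: [L^2 M T^-3]
- Fv: [L^2 M T^-3] ✓
- E/t: [L^2 M T^-3] ✓
- ma: [L M T^-2] ✗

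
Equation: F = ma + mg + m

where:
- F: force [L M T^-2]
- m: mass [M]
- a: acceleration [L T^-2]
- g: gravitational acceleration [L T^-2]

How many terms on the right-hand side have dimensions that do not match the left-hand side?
1

LHS F: [L M T^-2]
- ma: [L M T^-2] ✓
- mg: [L M T^-2] ✓
- m: [M] ✗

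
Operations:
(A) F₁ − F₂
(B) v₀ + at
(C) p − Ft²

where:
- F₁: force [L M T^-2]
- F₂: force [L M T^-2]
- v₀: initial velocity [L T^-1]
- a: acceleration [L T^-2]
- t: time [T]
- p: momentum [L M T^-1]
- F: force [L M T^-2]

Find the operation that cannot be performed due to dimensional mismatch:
(C) p − Ft²

(A) F₁ − F₂: F₁ [L M T^-2] and F₂ [L M T^-2] — same dimensions ✓
(B) v₀ + at: v₀ [L T^-1] and at [L T^-1] — same dimensions ✓
(C) p − Ft²: p [L M T^-1] and Ft² [L M] — different dimensions cannot be added/subtracted ✗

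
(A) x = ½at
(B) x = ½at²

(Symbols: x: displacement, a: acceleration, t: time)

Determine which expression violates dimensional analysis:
(A)

(A) x = ½at: LHS [L], RHS [L T^-1] ✗
(B) x = ½at²: LHS [L], RHS [L] ✓

Expression (A) x = ½at is dimensionally incorrect.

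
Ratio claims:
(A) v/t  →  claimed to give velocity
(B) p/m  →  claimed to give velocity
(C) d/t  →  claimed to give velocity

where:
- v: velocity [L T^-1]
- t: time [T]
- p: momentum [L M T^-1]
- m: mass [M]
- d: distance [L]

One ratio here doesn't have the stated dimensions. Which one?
(A) v/t does not give velocity

(A) v/t: [L T^-2] ≠ velocity [L T^-1] ✗
(B) p/m: [L T^-1] = velocity [L T^-1] ✓
(C) d/t: [L T^-1] = velocity [L T^-1] ✓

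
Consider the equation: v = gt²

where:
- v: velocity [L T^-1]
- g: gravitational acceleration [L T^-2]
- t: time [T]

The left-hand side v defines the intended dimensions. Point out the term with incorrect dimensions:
The right-hand side term gt²

v has dimensions [L T^-1], but gt² has dimensions [L], so the term gt² is dimensionally wrong for v.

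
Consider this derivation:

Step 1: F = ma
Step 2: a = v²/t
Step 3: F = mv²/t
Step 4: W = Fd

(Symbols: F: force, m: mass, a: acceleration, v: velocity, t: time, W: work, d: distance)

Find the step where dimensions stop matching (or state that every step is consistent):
Step 2

Step 1: F = ma → LHS [L M T^-2], RHS [L M T^-2] ✓
Step 2: a = v²/t → LHS [L T^-2], RHS [L^2 T^-3] ✗

The first dimensional inconsistency appears in step 2: a = v²/t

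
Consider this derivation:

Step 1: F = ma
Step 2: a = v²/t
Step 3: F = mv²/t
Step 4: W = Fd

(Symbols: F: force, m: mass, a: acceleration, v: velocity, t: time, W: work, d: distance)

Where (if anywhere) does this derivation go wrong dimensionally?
Step 2

Step 1: F = ma → LHS [L M T^-2], RHS [L M T^-2] ✓
Step 2: a = v²/t → LHS [L T^-2], RHS [L^2 T^-3] ✗

The first dimensional inconsistency appears in step 2: a = v²/t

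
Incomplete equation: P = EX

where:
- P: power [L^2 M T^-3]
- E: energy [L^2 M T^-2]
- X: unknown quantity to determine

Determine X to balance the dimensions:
X = f (inverse time / frequency (1/t)), dimensions [T^-1]

P has dimensions [L^2 M T^-3]; the rest of the RHS (E) has dimensions [L^2 M T^-2].
So X must have dimensions [T^-1] — X = f (inverse time / frequency (1/t)).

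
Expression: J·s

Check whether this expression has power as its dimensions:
No

The expression J·s has dimensions [L^2 M T^-1], but power has dimensions [L^2 M T^-3].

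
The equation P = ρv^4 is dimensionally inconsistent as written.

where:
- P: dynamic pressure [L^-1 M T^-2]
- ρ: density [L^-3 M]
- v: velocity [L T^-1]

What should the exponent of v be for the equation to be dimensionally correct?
The exponent of v should be 2: P = ρv^2

The LHS P has dimensions [L^-1 M T^-2]; v has dimensions [L T^-1].
As written, the RHS ρv^4 (exponent 4 on v) has dimensions [L M T^-4], which does not match.
With exponent 2, the RHS ρv^2 has dimensions [L^-1 M T^-2], matching the LHS.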